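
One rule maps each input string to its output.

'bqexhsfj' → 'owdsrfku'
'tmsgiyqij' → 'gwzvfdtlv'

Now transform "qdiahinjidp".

dcqqvvnwuav

Looking at the pairs, the operation is to shift every letter 13 places forward in the alphabet (wrapping around) — i.e. ROT13, then take characters alternately from the front and the back (1st, last, 2nd, 2nd-last, ...).
For "qdiahinjidp" the result is "dcqqvvnwuav".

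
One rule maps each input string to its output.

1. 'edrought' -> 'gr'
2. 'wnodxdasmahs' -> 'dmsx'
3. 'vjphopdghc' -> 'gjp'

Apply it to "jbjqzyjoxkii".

Looking at the pairs, the operation is to sort the characters into alphabetical order, then keep one character in every 3, starting at position 3 (positions 3rd, 6th, 9th, ...).
"jbjqzyjoxkii" → "biijjjkoqxyz" → "ijqz".

ijqz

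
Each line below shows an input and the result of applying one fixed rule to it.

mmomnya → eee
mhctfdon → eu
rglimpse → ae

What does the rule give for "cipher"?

Each output is the input with this applied: shift every letter 8 places backward in the alphabet (wrapping around), then keep only the vowels.
"cipher" → "uahzwj" → "ua".
(Check on "mhctfdon": → "ezulxvgf" → "eu" ✓)

ua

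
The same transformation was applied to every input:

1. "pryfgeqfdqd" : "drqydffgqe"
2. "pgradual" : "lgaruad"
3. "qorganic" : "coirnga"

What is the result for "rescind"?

densic

In each case the input is transformed by: take characters alternately from the front and the back (1st, last, 2nd, 2nd-last, ...), then delete the first character.
Working it through for "rescind": intermediate "rdensic", final "densic".
(Check on "pgradual": → "plgaruad" → "lgaruad" ✓)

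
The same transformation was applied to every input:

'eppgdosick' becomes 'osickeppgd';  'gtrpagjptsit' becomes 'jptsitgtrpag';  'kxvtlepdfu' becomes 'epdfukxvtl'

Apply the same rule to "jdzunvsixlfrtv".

The transformation: swap the front and back halves of the string.
"jdzunvsixlfrtv" → "ixlfrtvjdzunvs".

ixlfrtvjdzunvs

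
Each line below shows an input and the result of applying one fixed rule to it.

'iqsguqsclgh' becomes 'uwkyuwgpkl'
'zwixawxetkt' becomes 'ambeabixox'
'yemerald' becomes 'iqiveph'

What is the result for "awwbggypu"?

Each output is the input with this applied: delete the first character, then shift every letter 4 places forward in the alphabet (wrapping around).
Applying that to "awwbggypu" gives "aafkkcty".

aafkkcty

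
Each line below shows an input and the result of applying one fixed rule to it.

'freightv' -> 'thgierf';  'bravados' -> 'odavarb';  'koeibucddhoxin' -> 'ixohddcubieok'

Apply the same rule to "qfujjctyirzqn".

qzriytcjjufq

In each case the input is transformed by: delete the last character, then reverse the string.
On "qfujjctyirzqn": the first step gives "qfujjctyirzq", and the second then gives "qzriytcjjufq".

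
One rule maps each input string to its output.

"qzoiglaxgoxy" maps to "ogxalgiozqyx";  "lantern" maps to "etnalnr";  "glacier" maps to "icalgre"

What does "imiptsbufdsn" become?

Rule — move the last 2 characters to the front (rotate right by 2), then reverse the string.
For "imiptsbufdsn", step one produces "snimiptsbufd"; step two turns that into "dfubstpimins".

dfubstpimins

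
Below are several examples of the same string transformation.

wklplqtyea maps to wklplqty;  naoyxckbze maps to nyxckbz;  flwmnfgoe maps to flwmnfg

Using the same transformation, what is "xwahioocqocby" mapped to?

In each case the input is transformed by: remove every vowel.
For "xwahioocqocby" the result is "xwhcqcby".

xwhcqcby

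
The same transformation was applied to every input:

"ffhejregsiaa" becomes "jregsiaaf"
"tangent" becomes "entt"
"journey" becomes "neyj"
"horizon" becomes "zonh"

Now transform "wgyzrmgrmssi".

rmgrmssiw

Looking at the pairs, the operation is to move the first character to the end, then delete the first 3 characters.
Starting from "wgyzrmgrmssi": after the first operation, "gyzrmgrmssiw"; after the second, "rmgrmssiw".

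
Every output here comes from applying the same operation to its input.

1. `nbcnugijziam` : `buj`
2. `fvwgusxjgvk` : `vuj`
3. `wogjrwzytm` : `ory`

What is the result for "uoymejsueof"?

oeu

Each output is the input with this applied: delete the last 2 characters, then keep one character in every 3, starting at position 2 (positions 2nd, 5th, 8th, ...).
Working it through for "uoymejsueof": intermediate "uoymejsue", final "oeu".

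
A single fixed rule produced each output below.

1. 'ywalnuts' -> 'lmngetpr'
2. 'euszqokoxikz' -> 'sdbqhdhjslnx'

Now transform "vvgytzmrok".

The rule is to shift every letter 7 places backward in the alphabet (wrapping around), then reverse the string.
Starting from "vvgytzmrok": after the first operation, "oozrmsfkhd"; after the second, "dhkfsmrzoo".

dhkfsmrzoo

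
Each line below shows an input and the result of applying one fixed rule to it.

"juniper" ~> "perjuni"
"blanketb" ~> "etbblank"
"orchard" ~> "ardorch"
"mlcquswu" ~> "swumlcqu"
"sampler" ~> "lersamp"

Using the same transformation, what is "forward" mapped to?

ardforw

Each output is the input with this applied: move the last 3 characters to the front (rotate right by 3).
"forward" → "ardforw".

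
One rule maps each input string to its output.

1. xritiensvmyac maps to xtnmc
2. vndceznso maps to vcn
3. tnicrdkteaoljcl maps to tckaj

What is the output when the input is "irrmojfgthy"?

In each case the input is transformed by: keep one character in every 3, starting at position 1 (positions 1st, 4th, 7th, ...).
Applying that to "irrmojfgthy" gives "imfh".

imfh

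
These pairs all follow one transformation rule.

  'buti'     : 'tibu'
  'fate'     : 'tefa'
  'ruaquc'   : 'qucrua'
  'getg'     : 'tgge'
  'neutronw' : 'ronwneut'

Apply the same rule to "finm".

Each output is the input with this applied: swap the front and back halves of the string.
On "finm" that produces "nmfi".

nmfi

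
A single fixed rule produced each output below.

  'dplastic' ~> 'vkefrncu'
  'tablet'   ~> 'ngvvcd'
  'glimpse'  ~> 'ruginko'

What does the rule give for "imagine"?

Looking at the pairs, the operation is to move the last 3 characters to the front (rotate right by 3), then shift every letter 2 places forward in the alphabet (wrapping around).
Applying both steps to "imagine": "ineimag", then "kpgkoci".

kpgkoci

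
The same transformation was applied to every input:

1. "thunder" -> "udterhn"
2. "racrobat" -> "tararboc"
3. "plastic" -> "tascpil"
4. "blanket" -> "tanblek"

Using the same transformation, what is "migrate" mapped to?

taremgi

Looking at the pairs, the operation is to sort the characters into reverse alphabetical order, then take characters alternately from the front and the back (1st, last, 2nd, 2nd-last, ...).
Working it through for "migrate": intermediate "trmigea", final "taremgi".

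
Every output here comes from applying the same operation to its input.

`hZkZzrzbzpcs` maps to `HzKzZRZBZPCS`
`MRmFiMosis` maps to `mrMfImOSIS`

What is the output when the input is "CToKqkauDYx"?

ctOkQKAUdyX

Rule — flip the case of every letter.
Applying that to "CToKqkauDYx" gives "ctOkQKAUdyX".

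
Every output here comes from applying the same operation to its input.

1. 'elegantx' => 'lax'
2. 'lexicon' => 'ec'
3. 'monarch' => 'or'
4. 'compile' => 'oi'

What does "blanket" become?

Each output is the input with this applied: keep one character in every 3, starting at position 2 (positions 2nd, 5th, 8th, ...).
For "blanket" the result is "lk".

lk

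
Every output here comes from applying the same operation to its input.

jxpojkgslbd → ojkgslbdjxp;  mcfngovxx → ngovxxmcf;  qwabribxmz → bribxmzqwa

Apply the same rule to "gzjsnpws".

Each output is the input with this applied: move the first 3 characters to the end (rotate left by 3).
For "gzjsnpws" the result is "snpwsgzj".

snpwsgzj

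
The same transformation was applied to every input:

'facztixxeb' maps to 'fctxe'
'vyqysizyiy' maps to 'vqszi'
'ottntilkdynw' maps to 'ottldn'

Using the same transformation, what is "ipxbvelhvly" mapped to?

Rule — keep every other character starting from the first (positions 1st, 3rd, 5th, ...).
Doing the same to "ipxbvelhvly": "ixvlvy".

ixvlvy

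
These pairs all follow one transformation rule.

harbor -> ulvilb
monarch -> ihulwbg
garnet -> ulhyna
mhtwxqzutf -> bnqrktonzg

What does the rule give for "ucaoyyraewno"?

wuissluyqhio

The rule is to shift every letter 6 places backward in the alphabet (wrapping around), then move the first character to the end.
On "ucaoyyraewno": the first step gives "owuissluyqhi", and the second then gives "wuissluyqhio".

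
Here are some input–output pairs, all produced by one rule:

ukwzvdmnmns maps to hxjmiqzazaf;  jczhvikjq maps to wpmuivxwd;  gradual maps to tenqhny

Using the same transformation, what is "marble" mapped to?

zneoyr

In each case the input is transformed by: shift every letter 13 places forward in the alphabet (wrapping around) — i.e. ROT13.
"marble" → "zneoyr".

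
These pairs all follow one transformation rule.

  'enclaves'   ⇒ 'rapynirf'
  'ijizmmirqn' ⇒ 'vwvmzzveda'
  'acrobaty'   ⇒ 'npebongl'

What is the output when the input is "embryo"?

rzoelb

The rule is to shift every letter 13 places forward in the alphabet (wrapping around) — i.e. ROT13.
Applying that to "embryo" gives "rzoelb".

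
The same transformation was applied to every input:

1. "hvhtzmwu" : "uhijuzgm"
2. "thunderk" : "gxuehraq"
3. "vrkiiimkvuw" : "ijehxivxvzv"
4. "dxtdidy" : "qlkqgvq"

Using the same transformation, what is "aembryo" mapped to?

In each case the input is transformed by: shift every letter 13 places forward in the alphabet (wrapping around) — i.e. ROT13, then take characters alternately from the front and the back (1st, last, 2nd, 2nd-last, ...).
Working it through for "aembryo": intermediate "nrzoelb", final "nbrlzeo".

nbrlzeo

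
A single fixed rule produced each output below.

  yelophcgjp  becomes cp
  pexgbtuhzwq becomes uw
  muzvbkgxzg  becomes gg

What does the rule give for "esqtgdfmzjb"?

fj

Looking at the pairs, the operation is to keep one character in every 3, starting at position 1 (positions 1st, 4th, 7th, ...), then delete the first 2 characters.
Working it through for "esqtgdfmzjb": intermediate "etfj", final "fj".
(Check on "muzvbkgxzg": → "mvgg" → "gg" ✓)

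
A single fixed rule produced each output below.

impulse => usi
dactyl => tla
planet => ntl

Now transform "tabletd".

The pattern: move the first 2 characters to the end (rotate left by 2), then keep every other character starting from the second (positions 2nd, 4th, 6th, ...).
Working it through for "tabletd": intermediate "bletdta", final "ltt".

ltt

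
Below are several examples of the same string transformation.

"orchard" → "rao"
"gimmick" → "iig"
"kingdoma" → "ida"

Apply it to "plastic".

Each output is the input with this applied: move the first character to the end, then keep one character in every 3, starting at position 1 (positions 1st, 4th, 7th, ...).
For "plastic", step one produces "lasticp"; step two turns that into "ltp".

ltp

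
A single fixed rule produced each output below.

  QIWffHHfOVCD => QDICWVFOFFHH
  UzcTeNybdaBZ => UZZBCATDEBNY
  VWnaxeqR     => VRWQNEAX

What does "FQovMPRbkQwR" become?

FRQWOQVKMBPR

What's happening: take characters alternately from the front and the back (1st, last, 2nd, 2nd-last, ...), then convert every letter to uppercase.
Applying both steps to "FQovMPRbkQwR": "FRQwoQvkMbPR", then "FRQWOQVKMBPR".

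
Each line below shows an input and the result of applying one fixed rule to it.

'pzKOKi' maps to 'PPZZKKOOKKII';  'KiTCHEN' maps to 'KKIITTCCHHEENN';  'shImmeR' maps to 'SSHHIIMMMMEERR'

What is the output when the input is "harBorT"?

HHAARRBBOORRTT

Looking at the pairs, the operation is to double every character, then convert every letter to uppercase.
Starting from "harBorT": after the first operation, "hhaarrBBoorrTT"; after the second, "HHAARRBBOORRTT".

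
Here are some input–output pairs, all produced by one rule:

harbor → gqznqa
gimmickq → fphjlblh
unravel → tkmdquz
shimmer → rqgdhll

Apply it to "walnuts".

vrzsktm

Rule — take characters alternately from the front and the back (1st, last, 2nd, 2nd-last, ...), then shift every letter 1 place backward in the alphabet (wrapping around).
On "walnuts" that produces "vrzsktm".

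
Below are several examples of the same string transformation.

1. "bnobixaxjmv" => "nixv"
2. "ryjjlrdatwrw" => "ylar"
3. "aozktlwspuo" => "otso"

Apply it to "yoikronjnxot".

Looking at the pairs, the operation is to keep one character in every 3, starting at position 2 (positions 2nd, 5th, 8th, ...).
For "yoikronjnxot" the result is "orjo".

orjo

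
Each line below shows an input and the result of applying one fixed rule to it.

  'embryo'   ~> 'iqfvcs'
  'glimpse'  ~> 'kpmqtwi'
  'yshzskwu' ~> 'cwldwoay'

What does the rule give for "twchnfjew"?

In each case the input is transformed by: shift every letter 4 places forward in the alphabet (wrapping around).
Doing the same to "twchnfjew": "xaglrjnia".

xaglrjnia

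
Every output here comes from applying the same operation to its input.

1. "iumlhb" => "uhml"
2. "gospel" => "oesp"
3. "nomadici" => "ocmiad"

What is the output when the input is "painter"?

Rule — take characters alternately from the front and the back (1st, last, 2nd, 2nd-last, ...), then delete the first 2 characters.
For "painter", step one produces "praeitn"; step two turns that into "aeitn".

aeitn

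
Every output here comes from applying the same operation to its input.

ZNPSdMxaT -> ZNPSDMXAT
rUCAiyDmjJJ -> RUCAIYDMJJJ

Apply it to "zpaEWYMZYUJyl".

ZPAEWYMZYUJYL

Rule — convert every letter to uppercase.
Applying that to "zpaEWYMZYUJyl" gives "ZPAEWYMZYUJYL".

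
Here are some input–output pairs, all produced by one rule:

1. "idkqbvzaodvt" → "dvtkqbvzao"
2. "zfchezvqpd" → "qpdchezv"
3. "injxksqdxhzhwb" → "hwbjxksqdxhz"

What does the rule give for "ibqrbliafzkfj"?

What's happening: delete the first 2 characters, then move the last 3 characters to the front (rotate right by 3).
Applying both steps to "ibqrbliafzkfj": "qrbliafzkfj", then "kfjqrbliafz".
(Check on "injxksqdxhzhwb": → "jxksqdxhzhwb" → "hwbjxksqdxhz" ✓)

kfjqrbliafz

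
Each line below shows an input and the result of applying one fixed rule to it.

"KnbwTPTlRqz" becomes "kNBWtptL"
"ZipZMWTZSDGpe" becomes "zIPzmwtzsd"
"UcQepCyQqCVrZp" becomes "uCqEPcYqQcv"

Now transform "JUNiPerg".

The pattern: flip the case of every letter, then delete the last 3 characters.
Starting from "JUNiPerg": after the first operation, "junIpERG"; after the second, "junIp".
(Check on "UcQepCyQqCVrZp": → "uCqEPcYqQcvRzP" → "uCqEPcYqQcv" ✓)

junIp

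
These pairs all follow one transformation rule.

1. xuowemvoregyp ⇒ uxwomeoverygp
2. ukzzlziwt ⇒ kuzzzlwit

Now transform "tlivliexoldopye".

ltviilxeloodype

The rule is to swap each adjacent pair of characters (1↔2, 3↔4, ...).
On "tlivliexoldopye" that produces "ltviilxeloodype".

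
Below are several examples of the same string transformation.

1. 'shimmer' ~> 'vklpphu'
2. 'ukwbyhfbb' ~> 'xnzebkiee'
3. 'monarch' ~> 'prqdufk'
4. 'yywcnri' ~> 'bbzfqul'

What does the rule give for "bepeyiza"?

ehshblcd

The transformation: shift every letter 3 places forward in the alphabet (wrapping around).
"bepeyiza" → "ehshblcd".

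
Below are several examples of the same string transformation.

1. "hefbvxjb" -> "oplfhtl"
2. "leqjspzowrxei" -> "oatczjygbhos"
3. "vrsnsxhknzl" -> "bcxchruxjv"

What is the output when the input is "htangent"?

dkxqoxd

Looking at the pairs, the operation is to shift every letter 10 places forward in the alphabet (wrapping around), then delete the first character.
On "htangent": the first step gives "rdkxqoxd", and the second then gives "dkxqoxd".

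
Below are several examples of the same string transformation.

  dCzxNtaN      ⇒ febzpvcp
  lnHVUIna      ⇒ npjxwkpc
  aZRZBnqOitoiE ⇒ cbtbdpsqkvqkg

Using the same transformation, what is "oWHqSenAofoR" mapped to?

qyjsugpcqhqt

In each case the input is transformed by: shift every letter 2 places forward in the alphabet (wrapping around), then convert every letter to lowercase.
For "oWHqSenAofoR", step one produces "qYJsUgpCqhqT"; step two turns that into "qyjsugpcqhqt".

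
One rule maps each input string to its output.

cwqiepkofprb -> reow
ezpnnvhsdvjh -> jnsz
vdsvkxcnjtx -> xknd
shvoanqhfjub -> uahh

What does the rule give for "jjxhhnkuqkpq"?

The pattern: keep one character in every 3, starting at position 2 (positions 2nd, 5th, 8th, ...), then swap the first and last characters.
Applying both steps to "jjxhhnkuqkpq": "jhup", then "phuj".

phuj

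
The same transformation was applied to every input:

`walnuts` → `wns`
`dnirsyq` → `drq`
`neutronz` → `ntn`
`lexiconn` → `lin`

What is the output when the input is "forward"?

Rule — keep one character in every 3, starting at position 1 (positions 1st, 4th, 7th, ...).
Applying that to "forward" gives "fwd".

fwd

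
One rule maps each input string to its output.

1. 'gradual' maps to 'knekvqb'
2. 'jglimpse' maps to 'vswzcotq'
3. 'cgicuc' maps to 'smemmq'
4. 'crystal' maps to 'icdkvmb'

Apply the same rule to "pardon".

bnyxzk

The transformation: shift every letter 10 places forward in the alphabet (wrapping around), then move the first 2 characters to the end (rotate left by 2).
For "pardon", step one produces "zkbnyx"; step two turns that into "bnyxzk".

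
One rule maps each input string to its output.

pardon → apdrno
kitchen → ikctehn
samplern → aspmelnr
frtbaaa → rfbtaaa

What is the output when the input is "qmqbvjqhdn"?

The pattern: swap each adjacent pair of characters (1↔2, 3↔4, ...).
Applying that to "qmqbvjqhdn" gives "mqbqjvhqnd".

mqbqjvhqnd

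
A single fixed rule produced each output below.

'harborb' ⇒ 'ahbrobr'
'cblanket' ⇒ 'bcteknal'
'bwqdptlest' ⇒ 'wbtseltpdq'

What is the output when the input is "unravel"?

nulevar

The transformation: move the first 2 characters to the end (rotate left by 2), then reverse the string.
Applying both steps to "unravel": "ravelun", then "nulevar".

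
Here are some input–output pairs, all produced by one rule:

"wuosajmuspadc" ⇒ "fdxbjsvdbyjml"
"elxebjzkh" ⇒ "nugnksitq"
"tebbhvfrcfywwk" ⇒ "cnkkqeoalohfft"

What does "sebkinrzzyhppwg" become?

The transformation: shift every letter 9 places forward in the alphabet (wrapping around).
On "sebkinrzzyhppwg" that produces "bnktrwaiihqyyfp".

bnktrwaiihqyyfp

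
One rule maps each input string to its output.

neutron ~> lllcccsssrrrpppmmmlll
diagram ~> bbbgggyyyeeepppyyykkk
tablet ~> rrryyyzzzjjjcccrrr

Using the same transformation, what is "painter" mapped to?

In each case the input is transformed by: shift every letter 2 places backward in the alphabet (wrapping around), then repeat every character 3 times.
Working it through for "painter": intermediate "nyglrcp", final "nnnyyyggglllrrrcccppp".

nnnyyyggglllrrrcccppp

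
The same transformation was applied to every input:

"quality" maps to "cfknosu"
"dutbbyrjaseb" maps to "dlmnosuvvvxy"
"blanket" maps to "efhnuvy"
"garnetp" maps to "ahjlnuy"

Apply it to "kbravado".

eilpuuvx

Rule — shift every letter 6 places backward in the alphabet (wrapping around), then sort the characters into alphabetical order.
"kbravado" → "evlupuxi" → "eilpuuvx".
(Check on "quality": → "koufcns" → "cfknosu" ✓)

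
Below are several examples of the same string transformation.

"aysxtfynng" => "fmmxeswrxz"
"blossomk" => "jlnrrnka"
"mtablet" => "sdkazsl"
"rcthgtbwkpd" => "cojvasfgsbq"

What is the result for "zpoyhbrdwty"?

xsvcqagxnoy

Rule — reverse the string, then shift every letter 1 place backward in the alphabet (wrapping around).
Working it through for "zpoyhbrdwty": intermediate "ytwdrbhyopz", final "xsvcqagxnoy".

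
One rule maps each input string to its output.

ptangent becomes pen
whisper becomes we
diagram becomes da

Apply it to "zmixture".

Each output is the input with this applied: swap each adjacent pair of characters (1↔2, 3↔4, ...), then keep one character in every 3, starting at position 2 (positions 2nd, 5th, 8th, ...).
Starting from "zmixture": after the first operation, "mzxiuter"; after the second, "zur".

zur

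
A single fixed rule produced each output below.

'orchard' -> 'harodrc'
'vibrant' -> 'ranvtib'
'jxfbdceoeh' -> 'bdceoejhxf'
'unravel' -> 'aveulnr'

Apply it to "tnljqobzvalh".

The pattern: swap the first and last characters, then move the first 3 characters to the end (rotate left by 3).
Starting from "tnljqobzvalh": after the first operation, "hnljqobzvalt"; after the second, "jqobzvalthnl".

jqobzvalthnl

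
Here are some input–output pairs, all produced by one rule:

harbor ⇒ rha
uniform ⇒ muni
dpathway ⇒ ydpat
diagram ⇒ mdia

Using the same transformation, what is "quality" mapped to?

yqua

Rule — move the last character to the front, then delete the last 3 characters.
"quality" → "yqua".
(Check on "dpathway": → "ydpathwa" → "ydpat" ✓)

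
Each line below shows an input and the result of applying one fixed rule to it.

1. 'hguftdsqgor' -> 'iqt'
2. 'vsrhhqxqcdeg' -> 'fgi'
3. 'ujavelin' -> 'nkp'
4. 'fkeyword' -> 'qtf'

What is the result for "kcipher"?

What's happening: shift every letter 2 places forward in the alphabet (wrapping around), then keep only the last 3 characters.
On "kcipher": the first step gives "mekrjgt", and the second then gives "jgt".

jgt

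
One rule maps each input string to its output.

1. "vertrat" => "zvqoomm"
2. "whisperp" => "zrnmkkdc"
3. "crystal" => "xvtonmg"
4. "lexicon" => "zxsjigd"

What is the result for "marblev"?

zwvqmhg

What's happening: shift every letter 5 places backward in the alphabet (wrapping around), then sort the characters into reverse alphabetical order.
"marblev" → "hvmwgzq" → "zwvqmhg".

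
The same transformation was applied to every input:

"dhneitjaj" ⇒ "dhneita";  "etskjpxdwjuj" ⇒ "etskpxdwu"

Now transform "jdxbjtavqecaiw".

Rule — remove every "j".
So "jdxbjtavqecaiw" becomes "dxbtavqecaiw".

dxbtavqecaiw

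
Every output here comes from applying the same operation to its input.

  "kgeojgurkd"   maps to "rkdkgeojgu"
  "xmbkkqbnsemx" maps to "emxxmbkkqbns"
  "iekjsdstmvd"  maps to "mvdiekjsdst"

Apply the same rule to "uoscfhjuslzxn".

In each case the input is transformed by: move the last 3 characters to the front (rotate right by 3).
Doing the same to "uoscfhjuslzxn": "zxnuoscfhjusl".

zxnuoscfhjusl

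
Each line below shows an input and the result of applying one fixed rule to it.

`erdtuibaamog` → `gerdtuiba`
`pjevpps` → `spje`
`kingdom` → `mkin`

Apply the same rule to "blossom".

Looking at the pairs, the operation is to move the last character to the front, then delete the last 3 characters.
For "blossom", step one produces "mblosso"; step two turns that into "mblo".
(Check on "erdtuibaamog": → "gerdtuibaamo" → "gerdtuiba" ✓)

mblo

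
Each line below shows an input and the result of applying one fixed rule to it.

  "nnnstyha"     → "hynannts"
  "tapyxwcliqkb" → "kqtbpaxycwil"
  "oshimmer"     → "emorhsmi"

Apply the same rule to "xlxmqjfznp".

nzxpxlqmfj

The rule is to move the last 3 characters to the front (rotate right by 3), then swap each adjacent pair of characters (1↔2, 3↔4, ...).
On "xlxmqjfznp": the first step gives "znpxlxmqjf", and the second then gives "nzxpxlqmfj".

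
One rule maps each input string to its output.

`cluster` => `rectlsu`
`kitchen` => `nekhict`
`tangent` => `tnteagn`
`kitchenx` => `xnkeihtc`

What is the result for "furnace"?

What's happening: move the last character to the front, then take characters alternately from the front and the back (1st, last, 2nd, 2nd-last, ...).
Working it through for "furnace": intermediate "efurnac", final "ecfaunr".

ecfaunr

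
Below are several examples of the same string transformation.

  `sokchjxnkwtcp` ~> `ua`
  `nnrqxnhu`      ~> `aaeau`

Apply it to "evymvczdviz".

Rule — shift every letter 13 places forward in the alphabet (wrapping around) — i.e. ROT13, then keep only the vowels.
Starting from "evymvczdviz": after the first operation, "rilzipmqivm"; after the second, "iii".

iii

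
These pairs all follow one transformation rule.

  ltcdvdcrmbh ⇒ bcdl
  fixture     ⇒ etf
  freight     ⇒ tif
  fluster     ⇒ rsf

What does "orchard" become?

dho

Looking at the pairs, the operation is to keep one character in every 3, starting at position 1 (positions 1st, 4th, 7th, ...), then reverse the string.
Working it through for "orchard": intermediate "ohd", final "dho".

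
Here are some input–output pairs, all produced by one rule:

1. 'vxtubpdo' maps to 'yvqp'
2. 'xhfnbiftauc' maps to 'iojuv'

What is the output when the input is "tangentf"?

The pattern: keep every other character starting from the second (positions 2nd, 4th, 6th, ...), then shift every letter 1 place forward in the alphabet (wrapping around).
On "tangentf": the first step gives "agnf", and the second then gives "bhog".
(Check on "xhfnbiftauc": → "hnitu" → "iojuv" ✓)

bhog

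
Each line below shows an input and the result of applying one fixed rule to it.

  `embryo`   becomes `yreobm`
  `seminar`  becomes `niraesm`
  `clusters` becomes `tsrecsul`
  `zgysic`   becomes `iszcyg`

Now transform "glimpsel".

pmesglil

The pattern: move the first 3 characters to the end (rotate left by 3), then swap each adjacent pair of characters (1↔2, 3↔4, ...).
For "glimpsel", step one produces "mpselgli"; step two turns that into "pmesglil".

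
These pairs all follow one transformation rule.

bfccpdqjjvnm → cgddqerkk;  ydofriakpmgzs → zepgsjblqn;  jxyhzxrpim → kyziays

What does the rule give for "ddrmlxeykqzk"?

eesnmyfzl

Looking at the pairs, the operation is to delete the last 3 characters, then shift every letter 1 place forward in the alphabet (wrapping around).
"ddrmlxeykqzk" → "ddrmlxeyk" → "eesnmyfzl".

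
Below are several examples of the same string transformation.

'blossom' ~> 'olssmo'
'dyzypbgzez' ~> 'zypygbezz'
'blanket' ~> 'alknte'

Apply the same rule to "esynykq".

ysynqk

The rule is to delete the first character, then swap each adjacent pair of characters (1↔2, 3↔4, ...).
On "esynykq": the first step gives "synykq", and the second then gives "ysynqk".
(Check on "dyzypbgzez": → "yzypbgzez" → "zypygbezz" ✓)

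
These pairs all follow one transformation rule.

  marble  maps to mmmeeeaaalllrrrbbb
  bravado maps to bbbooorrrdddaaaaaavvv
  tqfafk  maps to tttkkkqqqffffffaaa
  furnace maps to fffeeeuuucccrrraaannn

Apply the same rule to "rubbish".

Looking at the pairs, the operation is to take characters alternately from the front and the back (1st, last, 2nd, 2nd-last, ...), then repeat every character 3 times.
Applying both steps to "rubbish": "rhusbib", then "rrrhhhuuusssbbbiiibbb".

rrrhhhuuusssbbbiiibbb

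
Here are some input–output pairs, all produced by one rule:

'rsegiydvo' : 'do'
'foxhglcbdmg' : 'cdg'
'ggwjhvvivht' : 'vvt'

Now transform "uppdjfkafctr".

Rule — keep every other character starting from the first (positions 1st, 3rd, 5th, ...), then delete the first 3 characters.
Applying both steps to "uppdjfkafctr": "upjkft", then "kft".

kft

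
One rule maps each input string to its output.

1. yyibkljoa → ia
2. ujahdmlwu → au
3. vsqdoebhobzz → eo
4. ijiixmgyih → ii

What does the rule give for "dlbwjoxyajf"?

oa

Rule — keep one character in every 3, starting at position 3 (positions 3rd, 6th, 9th, ...), then keep only the vowels.
Starting from "dlbwjoxyajf": after the first operation, "boa"; after the second, "oa".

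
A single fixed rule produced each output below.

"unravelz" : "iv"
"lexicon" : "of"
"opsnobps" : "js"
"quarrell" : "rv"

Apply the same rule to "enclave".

What's happening: shift every letter 9 places backward in the alphabet (wrapping around), then keep one character in every 3, starting at position 3 (positions 3rd, 6th, 9th, ...).
Applying both steps to "enclave": "vetcrmv", then "tm".

tm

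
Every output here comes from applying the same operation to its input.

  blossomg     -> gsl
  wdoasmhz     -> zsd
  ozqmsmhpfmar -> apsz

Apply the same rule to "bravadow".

The transformation: keep one character in every 3, starting at position 2 (positions 2nd, 5th, 8th, ...), then reverse the string.
Applying both steps to "bravadow": "raw", then "war".

war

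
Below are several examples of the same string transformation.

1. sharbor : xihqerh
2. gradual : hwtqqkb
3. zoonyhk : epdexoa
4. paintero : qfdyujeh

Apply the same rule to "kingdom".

What's happening: swap each adjacent pair of characters (1↔2, 3↔4, ...), then shift every letter 10 places backward in the alphabet (wrapping around).
On "kingdom": the first step gives "ikgnodm", and the second then gives "yawdetc".

yawdetc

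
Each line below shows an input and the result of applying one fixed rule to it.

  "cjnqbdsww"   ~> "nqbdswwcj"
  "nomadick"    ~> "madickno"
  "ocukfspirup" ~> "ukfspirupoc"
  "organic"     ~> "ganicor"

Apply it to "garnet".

In each case the input is transformed by: move the first 2 characters to the end (rotate left by 2).
Doing the same to "garnet": "rnetga".

rnetga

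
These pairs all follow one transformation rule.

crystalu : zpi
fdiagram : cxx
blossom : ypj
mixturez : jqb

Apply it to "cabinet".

The transformation: shift every letter 3 places backward in the alphabet (wrapping around), then keep one character in every 3, starting at position 1 (positions 1st, 4th, 7th, ...).
On "cabinet": the first step gives "zxyfkbq", and the second then gives "zfq".
(Check on "crystalu": → "zovpqxir" → "zpi" ✓)

zfq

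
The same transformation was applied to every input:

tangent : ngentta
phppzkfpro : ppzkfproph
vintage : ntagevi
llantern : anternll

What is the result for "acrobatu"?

robatuac

In each case the input is transformed by: move the first 2 characters to the end (rotate left by 2).
So "acrobatu" becomes "robatuac".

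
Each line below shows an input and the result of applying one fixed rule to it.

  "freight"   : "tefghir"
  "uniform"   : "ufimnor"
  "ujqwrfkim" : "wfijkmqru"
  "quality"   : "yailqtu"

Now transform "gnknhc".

ncghkn

Looking at the pairs, the operation is to sort the characters into alphabetical order, then move the last character to the front.
For "gnknhc", step one produces "cghknn"; step two turns that into "ncghkn".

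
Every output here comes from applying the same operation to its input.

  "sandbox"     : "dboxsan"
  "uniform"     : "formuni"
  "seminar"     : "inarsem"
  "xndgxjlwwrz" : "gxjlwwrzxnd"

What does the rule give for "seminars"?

What's happening: move the first 3 characters to the end (rotate left by 3).
Doing the same to "seminars": "inarssem".

inarssem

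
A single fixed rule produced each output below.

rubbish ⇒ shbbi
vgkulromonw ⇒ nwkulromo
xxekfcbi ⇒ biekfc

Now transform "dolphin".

What's happening: delete the first 2 characters, then move the last 2 characters to the front (rotate right by 2).
Applying both steps to "dolphin": "lphin", then "inlph".

inlph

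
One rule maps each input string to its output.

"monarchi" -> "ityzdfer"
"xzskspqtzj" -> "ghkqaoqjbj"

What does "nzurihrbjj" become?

yisaaeqliz

Looking at the pairs, the operation is to shift every letter 9 places backward in the alphabet (wrapping around), then swap the front and back halves of the string.
For "nzurihrbjj", step one produces "eqlizyisaa"; step two turns that into "yisaaeqliz".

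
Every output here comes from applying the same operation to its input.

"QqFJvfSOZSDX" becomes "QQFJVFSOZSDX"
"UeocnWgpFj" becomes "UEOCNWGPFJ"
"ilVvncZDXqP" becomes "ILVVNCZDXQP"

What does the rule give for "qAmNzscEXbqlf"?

QAMNZSCEXBQLF

The rule is to convert every letter to uppercase.
So "qAmNzscEXbqlf" becomes "QAMNZSCEXBQLF".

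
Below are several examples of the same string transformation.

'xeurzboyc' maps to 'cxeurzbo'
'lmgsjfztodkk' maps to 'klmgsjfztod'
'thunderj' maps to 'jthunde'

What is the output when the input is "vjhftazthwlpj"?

The rule is to move the last 2 characters to the front (rotate right by 2), then delete the first character.
For "vjhftazthwlpj", step one produces "pjvjhftazthwl"; step two turns that into "jvjhftazthwl".
(Check on "thunderj": → "rjthunde" → "jthunde" ✓)

jvjhftazthwl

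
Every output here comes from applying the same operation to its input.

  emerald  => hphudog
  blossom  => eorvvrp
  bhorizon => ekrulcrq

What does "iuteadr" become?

The rule is to shift every letter 3 places forward in the alphabet (wrapping around).
So "iuteadr" becomes "lxwhdgu".

lxwhdgu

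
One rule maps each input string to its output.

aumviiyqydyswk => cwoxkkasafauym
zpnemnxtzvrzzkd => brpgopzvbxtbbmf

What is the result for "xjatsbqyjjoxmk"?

In each case the input is transformed by: shift every letter 2 places forward in the alphabet (wrapping around).
Applying that to "xjatsbqyjjoxmk" gives "zlcvudsallqzom".

zlcvudsallqzom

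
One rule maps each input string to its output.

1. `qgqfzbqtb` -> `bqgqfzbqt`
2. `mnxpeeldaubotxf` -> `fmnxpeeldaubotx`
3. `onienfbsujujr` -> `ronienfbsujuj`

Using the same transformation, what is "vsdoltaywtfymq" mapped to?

qvsdoltaywtfym

Looking at the pairs, the operation is to move the last character to the front.
So "vsdoltaywtfymq" becomes "qvsdoltaywtfym".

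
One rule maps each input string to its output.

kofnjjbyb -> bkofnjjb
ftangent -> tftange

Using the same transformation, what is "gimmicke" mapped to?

The transformation: move the last 2 characters to the front (rotate right by 2), then delete the first character.
"gimmicke" → "kegimmic" → "egimmic".

egimmic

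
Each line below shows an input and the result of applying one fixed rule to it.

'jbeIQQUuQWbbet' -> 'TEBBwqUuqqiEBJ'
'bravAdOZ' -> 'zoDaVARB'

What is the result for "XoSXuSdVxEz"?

Rule — flip the case of every letter, then reverse the string.
Applying both steps to "XoSXuSdVxEz": "xOsxUsDvXeZ", then "ZeXvDsUxsOx".

ZeXvDsUxsOx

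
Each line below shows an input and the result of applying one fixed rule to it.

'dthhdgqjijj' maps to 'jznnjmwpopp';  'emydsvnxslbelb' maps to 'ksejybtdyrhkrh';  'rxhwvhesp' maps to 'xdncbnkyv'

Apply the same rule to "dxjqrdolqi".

Rule — shift every letter 6 places forward in the alphabet (wrapping around).
On "dxjqrdolqi" that produces "jdpwxjurwo".

jdpwxjurwo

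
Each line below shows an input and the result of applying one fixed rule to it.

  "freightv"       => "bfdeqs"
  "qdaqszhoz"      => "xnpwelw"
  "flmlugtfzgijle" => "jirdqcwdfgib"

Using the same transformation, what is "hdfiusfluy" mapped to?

Each output is the input with this applied: delete the first 2 characters, then shift every letter 3 places backward in the alphabet (wrapping around).
On "hdfiusfluy": the first step gives "fiusfluy", and the second then gives "cfrpcirv".

cfrpcirv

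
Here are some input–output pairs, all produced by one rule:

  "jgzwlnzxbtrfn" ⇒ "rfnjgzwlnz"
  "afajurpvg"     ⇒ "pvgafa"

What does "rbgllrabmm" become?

bmmrbgl

What's happening: move the last 3 characters to the front (rotate right by 3), then delete the last 3 characters.
Applying both steps to "rbgllrabmm": "bmmrbgllra", then "bmmrbgl".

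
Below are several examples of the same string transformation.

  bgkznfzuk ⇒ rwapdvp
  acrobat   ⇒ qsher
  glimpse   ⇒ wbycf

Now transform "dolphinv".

tebfxy

The transformation: delete the last 2 characters, then shift every letter 10 places backward in the alphabet (wrapping around).
Working it through for "dolphinv": intermediate "dolphi", final "tebfxy".
(Check on "acrobat": → "acrob" → "qsher" ✓)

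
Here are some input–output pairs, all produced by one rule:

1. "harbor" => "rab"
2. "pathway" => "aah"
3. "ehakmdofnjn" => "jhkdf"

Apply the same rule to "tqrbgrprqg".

gqbrr

The rule is to keep every other character starting from the second (positions 2nd, 4th, 6th, ...), then move the last character to the front.
"tqrbgrprqg" → "qbrrg" → "gqbrr".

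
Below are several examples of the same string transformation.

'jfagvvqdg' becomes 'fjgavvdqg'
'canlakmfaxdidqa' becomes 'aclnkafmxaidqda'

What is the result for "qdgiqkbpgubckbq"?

dqigkqpbugcbbkq

The pattern: swap each adjacent pair of characters (1↔2, 3↔4, ...).
Doing the same to "qdgiqkbpgubckbq": "dqigkqpbugcbbkq".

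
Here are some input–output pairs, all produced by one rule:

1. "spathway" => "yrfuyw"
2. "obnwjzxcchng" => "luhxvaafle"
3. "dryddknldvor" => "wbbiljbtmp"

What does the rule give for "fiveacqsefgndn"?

tcyaoqcdelbl

The pattern: delete the first 2 characters, then shift every letter 2 places backward in the alphabet (wrapping around).
Working it through for "fiveacqsefgndn": intermediate "veacqsefgndn", final "tcyaoqcdelbl".
(Check on "spathway": → "athway" → "yrfuyw" ✓)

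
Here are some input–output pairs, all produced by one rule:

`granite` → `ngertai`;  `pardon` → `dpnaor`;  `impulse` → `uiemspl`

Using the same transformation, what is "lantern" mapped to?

In each case the input is transformed by: take characters alternately from the front and the back (1st, last, 2nd, 2nd-last, ...), then move the last character to the front.
Starting from "lantern": after the first operation, "lnarnet"; after the second, "tlnarne".
(Check on "granite": → "gertain" → "ngertai" ✓)

tlnarne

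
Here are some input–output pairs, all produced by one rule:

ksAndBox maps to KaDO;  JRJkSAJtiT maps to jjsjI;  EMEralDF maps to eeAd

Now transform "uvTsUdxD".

UtuX

Each output is the input with this applied: keep every other character starting from the first (positions 1st, 3rd, 5th, ...), then flip the case of every letter.
On "uvTsUdxD" that produces "UtuX".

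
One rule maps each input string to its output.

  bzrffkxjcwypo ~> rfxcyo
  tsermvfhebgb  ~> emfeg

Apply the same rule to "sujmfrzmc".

jfzc

The pattern: delete the first character, then keep every other character starting from the second (positions 2nd, 4th, 6th, ...).
Applying both steps to "sujmfrzmc": "ujmfrzmc", then "jfzc".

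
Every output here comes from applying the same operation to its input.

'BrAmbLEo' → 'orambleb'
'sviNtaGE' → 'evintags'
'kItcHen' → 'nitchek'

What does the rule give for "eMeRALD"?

dmerale

Each output is the input with this applied: swap the first and last characters, then convert every letter to lowercase.
"eMeRALD" → "DMeRALe" → "dmerale".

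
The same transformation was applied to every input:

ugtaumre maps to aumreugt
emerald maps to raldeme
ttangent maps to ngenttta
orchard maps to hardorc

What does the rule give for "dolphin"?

phindol

The pattern: move the first 3 characters to the end (rotate left by 3).
"dolphin" → "phindol".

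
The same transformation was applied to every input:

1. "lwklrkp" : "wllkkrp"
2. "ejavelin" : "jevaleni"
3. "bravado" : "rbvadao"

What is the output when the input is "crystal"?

In each case the input is transformed by: swap each adjacent pair of characters (1↔2, 3↔4, ...).
Applying that to "crystal" gives "rcsyatl".

rcsyatl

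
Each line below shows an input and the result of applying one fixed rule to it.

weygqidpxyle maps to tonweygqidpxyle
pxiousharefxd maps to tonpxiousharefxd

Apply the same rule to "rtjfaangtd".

tonrtjfaangtd

The pattern: prepend "ton".
For "rtjfaangtd" the result is "tonrtjfaangtd".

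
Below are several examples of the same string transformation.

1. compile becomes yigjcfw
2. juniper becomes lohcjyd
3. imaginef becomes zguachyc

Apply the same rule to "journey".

siolhyd

The rule is to swap the first and last characters, then shift every letter 6 places backward in the alphabet (wrapping around).
For "journey", step one produces "yournej"; step two turns that into "siolhyd".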